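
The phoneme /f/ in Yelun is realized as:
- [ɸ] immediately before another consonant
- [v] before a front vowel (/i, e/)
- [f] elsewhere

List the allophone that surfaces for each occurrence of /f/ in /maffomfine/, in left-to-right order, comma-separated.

Occurrence 1 (position 3): immediately before another consonant → [ɸ].
Occurrence 2 (position 4): no conditioning environment matches → elsewhere allophone [f].
Occurrence 3 (position 7): before a front vowel (/i, e/) → [v].

[ɸ], [f], [v]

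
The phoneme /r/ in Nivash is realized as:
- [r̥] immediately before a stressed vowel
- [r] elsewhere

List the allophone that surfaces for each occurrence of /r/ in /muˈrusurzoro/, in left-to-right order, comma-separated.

Occurrence 1 (position 3): immediately before a stressed vowel → [r̥].
Occurrence 2 (position 7): no conditioning environment matches → elsewhere allophone [r].
Occurrence 3 (position 10): no conditioning environment matches → elsewhere allophone [r].

[r̥], [r], [r]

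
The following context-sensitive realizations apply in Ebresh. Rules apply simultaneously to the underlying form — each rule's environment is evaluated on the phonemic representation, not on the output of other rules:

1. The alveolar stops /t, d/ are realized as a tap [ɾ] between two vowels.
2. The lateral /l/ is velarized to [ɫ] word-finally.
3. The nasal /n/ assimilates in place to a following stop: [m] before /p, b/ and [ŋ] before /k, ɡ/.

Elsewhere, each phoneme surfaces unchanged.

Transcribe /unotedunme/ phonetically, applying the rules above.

/u/ (word-initial) is unaffected → [u].
/n/ — between /u/ and /o/; rule 3 does not apply here → [n].
/o/ stays [o].
Rule 1 applies to /t/ (between /o/ and /e/: between two vowels) → [ɾ].
/e/ (between /t/ and /d/) is unaffected → [e].
/d/ — between /e/ and /u/, between two vowels — surfaces as [ɾ] (rule 1).
/u/ (between /d/ and /n/): no rule targets it → [u].
/n/ — between /u/ and /m/; rule 3 does not apply here → [n].
/m/ (between /n/ and /e/) is unaffected → [m].
/e/ (word-final) is unaffected → [e].

[unoɾeɾunme]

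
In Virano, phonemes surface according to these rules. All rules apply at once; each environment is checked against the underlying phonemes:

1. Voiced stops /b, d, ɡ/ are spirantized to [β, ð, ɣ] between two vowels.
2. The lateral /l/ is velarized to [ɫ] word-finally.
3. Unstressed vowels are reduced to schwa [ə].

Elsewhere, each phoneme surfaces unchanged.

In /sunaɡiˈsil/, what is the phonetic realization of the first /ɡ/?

/ɡ/ (between /a/ and /i/) occurs between two vowels → [ɣ] by rule 1.

[ɣ]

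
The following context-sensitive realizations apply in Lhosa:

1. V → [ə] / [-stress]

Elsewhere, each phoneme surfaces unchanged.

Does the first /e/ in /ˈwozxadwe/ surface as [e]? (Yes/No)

/e/ — word-final, in an unstressed syllable — surfaces as [ə] (rule 1).
The actual realization is [ə], not [e].

No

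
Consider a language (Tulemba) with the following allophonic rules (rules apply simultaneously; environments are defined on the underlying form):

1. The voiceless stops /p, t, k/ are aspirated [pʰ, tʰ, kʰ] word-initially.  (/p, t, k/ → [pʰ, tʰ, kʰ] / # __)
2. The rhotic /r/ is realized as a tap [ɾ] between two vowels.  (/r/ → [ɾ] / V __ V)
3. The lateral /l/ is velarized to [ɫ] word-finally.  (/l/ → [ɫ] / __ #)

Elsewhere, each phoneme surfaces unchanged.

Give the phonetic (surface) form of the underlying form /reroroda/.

[reɾoɾoda]

/r/ (word-initial) is in the target of rule 2 but the environment (between two vowels) is not met → [r].
/e/ (between /r/ and /r/): no rule targets it → [e].
/r/ — between /e/ and /o/, between two vowels — surfaces as [ɾ] (rule 2).
/o/ (between /r/ and /r/): no rule targets it → [o].
/r/ — between /o/ and /o/, between two vowels — surfaces as [ɾ] (rule 2).
/o/ stays [o].
/d/ stays [d].
/a/ — not in any rule's target class → [a].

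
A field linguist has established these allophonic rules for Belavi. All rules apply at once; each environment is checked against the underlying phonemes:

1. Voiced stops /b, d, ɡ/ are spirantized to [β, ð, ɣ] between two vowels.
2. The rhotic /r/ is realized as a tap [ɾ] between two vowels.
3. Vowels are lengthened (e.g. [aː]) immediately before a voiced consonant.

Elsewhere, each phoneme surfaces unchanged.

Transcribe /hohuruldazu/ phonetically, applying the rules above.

[hohuːɾuːldaːzu]

/h/ stays [h].
/o/ (between /h/ and /h/) is in the target of rule 3 but the environment (before a voiced consonant) is not met → [o].
/h/ (between /o/ and /u/): no rule targets it → [h].
/u/ (between /h/ and /r/) occurs before a voiced consonant → [uː] by rule 3.
/r/ — between /u/ and /u/, between two vowels — surfaces as [ɾ] (rule 2).
Rule 3 applies to /u/ (between /r/ and /l/: before a voiced consonant) → [uː].
/l/ — not in any rule's target class → [l].
/d/ — between /l/ and /a/; rule 1 does not apply here → [d].
/a/ (between /d/ and /z/) occurs before a voiced consonant → [aː] by rule 3.
/z/ (between /a/ and /u/) is unaffected → [z].
/u/ (word-final): rule 3 targets it, but not before a voiced consonant → unchanged [u].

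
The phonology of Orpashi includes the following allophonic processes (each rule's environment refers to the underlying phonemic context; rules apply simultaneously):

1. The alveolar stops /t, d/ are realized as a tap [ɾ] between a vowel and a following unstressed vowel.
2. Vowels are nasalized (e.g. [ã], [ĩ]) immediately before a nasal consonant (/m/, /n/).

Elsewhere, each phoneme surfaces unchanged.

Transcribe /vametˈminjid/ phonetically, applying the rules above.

[vãmetˈmĩnjid]

/v/ stays [v].
/a/ (between /v/ and /m/): before a nasal consonant, so rule 2 applies → [ã].
/m/ — not in any rule's target class → [m].
/e/ (between /m/ and /t/) is in the target of rule 2 but the environment (before a nasal consonant) is not met → [e].
/t/ (between /e/ and /m/) fails the environment for rule 1, so it stays [t].
/m/ (between /t/ and /i/) is unaffected → [m].
/i/ (between /m/ and /n/) occurs before a nasal consonant → [ĩ] by rule 2.
/n/ (between /i/ and /j/) is unaffected → [n].
/j/ (between /n/ and /i/): no rule targets it → [j].
/i/ (between /j/ and /d/): rule 2 targets it, but not before a nasal consonant → unchanged [i].
/d/ (word-final) is in the target of rule 1 but the environment (between a vowel and a following unstressed vowel) is not met → [d].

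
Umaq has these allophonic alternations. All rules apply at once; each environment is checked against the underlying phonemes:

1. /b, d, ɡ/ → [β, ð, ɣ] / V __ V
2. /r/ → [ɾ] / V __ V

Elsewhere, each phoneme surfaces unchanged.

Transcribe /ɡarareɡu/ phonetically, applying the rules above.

[ɡaɾaɾeɣu]

/ɡ/ — word-initial; rule 1 does not apply here → [ɡ].
/a/ (between /ɡ/ and /r/) is unaffected → [a].
/r/ (between /a/ and /a/) occurs between two vowels → [ɾ] by rule 2.
/a/ (between /r/ and /r/) is unaffected → [a].
/r/ — between /a/ and /e/, between two vowels — surfaces as [ɾ] (rule 2).
/e/ — not in any rule's target class → [e].
Rule 1 applies to /ɡ/ (between /e/ and /u/: between two vowels) → [ɣ].
/u/ stays [u].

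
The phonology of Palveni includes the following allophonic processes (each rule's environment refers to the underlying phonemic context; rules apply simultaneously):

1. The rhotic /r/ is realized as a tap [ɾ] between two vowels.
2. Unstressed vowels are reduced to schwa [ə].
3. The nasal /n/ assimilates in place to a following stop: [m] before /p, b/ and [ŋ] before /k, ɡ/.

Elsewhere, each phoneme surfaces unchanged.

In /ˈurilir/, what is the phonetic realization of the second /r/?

/r/ (word-final) is in the target of rule 1 but the environment (between two vowels) is not met → [r].

[r]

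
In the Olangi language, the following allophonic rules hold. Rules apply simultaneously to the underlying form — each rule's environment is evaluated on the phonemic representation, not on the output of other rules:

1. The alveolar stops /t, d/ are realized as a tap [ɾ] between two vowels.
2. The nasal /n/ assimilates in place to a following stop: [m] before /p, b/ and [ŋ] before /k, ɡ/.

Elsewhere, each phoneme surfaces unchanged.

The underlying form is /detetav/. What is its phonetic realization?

/d/ (word-initial) fails the environment for rule 1, so it stays [d].
/t/ (between /e/ and /e/) occurs between two vowels → [ɾ] by rule 1.
/t/ meets the environment for rule 1 (between two vowels) → [ɾ].

[deɾeɾav]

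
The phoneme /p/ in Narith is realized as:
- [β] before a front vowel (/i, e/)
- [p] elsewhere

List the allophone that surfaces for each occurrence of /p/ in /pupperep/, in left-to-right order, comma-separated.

[p], [p], [β], [p]

Occurrence 1 (position 1): no conditioning environment matches → elsewhere allophone [p].
Occurrence 2 (position 3): no conditioning environment matches → elsewhere allophone [p].
Occurrence 3 (position 4): before a front vowel (/i, e/) → [β].
Occurrence 4 (position 8): no conditioning environment matches → elsewhere allophone [p].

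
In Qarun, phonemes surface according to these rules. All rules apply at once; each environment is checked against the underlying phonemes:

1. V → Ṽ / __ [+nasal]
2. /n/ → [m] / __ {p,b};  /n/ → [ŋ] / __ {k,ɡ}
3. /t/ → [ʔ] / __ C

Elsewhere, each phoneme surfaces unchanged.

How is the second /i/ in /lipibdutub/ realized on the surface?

/i/ — between /p/ and /b/; rule 1 does not apply here → [i].

[i]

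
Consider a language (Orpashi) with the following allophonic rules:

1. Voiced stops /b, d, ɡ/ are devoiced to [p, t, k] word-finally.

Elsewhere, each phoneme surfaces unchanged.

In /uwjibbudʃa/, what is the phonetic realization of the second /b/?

/b/ (between /b/ and /u/) fails the environment for rule 1, so it stays [b].

[b]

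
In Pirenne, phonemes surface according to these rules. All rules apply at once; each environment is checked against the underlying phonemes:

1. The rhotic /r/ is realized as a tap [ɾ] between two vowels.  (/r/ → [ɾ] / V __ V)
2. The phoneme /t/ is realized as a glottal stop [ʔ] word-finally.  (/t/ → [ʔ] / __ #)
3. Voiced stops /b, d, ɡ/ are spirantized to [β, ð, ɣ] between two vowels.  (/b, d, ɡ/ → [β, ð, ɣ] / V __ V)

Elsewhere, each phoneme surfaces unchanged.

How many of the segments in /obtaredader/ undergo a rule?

3

Segments that undergo a rule: /r/ → [ɾ] (rule 1); /d/ → [ð] (rule 3); /d/ → [ð] (rule 3).
All other segments surface unchanged.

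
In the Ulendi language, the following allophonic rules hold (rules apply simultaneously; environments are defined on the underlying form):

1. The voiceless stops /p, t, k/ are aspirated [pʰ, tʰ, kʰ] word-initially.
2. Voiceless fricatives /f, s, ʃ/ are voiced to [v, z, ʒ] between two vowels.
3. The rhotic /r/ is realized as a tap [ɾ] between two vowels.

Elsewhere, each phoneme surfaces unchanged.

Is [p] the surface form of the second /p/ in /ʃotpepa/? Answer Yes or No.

Yes

/p/ (between /e/ and /a/) is in the target of rule 1 but the environment (word-initially) is not met → [p].
The actual realization is [p], which matches [p].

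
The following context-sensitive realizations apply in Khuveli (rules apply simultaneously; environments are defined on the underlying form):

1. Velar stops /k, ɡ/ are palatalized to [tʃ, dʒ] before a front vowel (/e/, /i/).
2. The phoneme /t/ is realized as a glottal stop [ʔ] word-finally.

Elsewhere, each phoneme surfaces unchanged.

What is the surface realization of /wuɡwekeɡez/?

[wuɡwetʃedʒez]

/w/ stays [w].
/u/ stays [u].
/ɡ/ (between /u/ and /w/) fails the environment for rule 1, so it stays [ɡ].
/w/ — not in any rule's target class → [w].
/e/ (between /w/ and /k/): no rule targets it → [e].
/k/ (between /e/ and /e/): before a front vowel, so rule 1 applies → [tʃ].
/e/ (between /k/ and /ɡ/): no rule targets it → [e].
/ɡ/ (between /e/ and /e/) occurs before a front vowel → [dʒ] by rule 1.
/e/ (between /ɡ/ and /z/) is unaffected → [e].
/z/ — not in any rule's target class → [z].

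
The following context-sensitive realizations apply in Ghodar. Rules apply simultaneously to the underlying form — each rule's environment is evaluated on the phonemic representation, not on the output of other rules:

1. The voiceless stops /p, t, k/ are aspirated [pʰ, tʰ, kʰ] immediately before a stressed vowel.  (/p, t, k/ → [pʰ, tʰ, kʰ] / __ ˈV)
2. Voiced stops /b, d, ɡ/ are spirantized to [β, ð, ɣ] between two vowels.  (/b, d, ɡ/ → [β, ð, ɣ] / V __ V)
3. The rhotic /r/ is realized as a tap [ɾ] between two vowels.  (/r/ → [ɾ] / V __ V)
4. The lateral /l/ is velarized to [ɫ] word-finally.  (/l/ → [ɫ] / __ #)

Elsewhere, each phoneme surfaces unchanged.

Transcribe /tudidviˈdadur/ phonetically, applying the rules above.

/t/ (word-initial) is in the target of rule 1 but the environment (immediately before a stressed vowel) is not met → [t].
/u/ stays [u].
/d/ — between /u/ and /i/, between two vowels — surfaces as [ð] (rule 2).
/i/ (between /d/ and /d/) is unaffected → [i].
/d/ (between /i/ and /v/) fails the environment for rule 2, so it stays [d].
/v/ — not in any rule's target class → [v].
/i/ (between /v/ and /d/) is unaffected → [i].
/d/ — between /i/ and /a/, between two vowels — surfaces as [ð] (rule 2).
/a/ — not in any rule's target class → [a].
/d/ (between /a/ and /u/) occurs between two vowels → [ð] by rule 2.
/u/ stays [u].
/r/ (word-final) fails the environment for rule 3, so it stays [r].

[tuðidviˈðaður]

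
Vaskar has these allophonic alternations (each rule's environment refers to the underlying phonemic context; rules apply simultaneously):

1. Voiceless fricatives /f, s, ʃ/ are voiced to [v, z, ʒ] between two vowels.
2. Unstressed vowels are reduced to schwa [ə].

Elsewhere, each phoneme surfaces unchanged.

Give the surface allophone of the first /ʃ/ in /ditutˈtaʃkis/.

/ʃ/ (between /a/ and /k/) fails the environment for rule 1, so it stays [ʃ].

[ʃ]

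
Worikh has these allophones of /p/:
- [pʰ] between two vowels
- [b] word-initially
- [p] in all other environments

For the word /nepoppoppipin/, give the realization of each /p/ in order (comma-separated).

[pʰ], [p], [p], [p], [p], [pʰ]

Occurrence 1 (position 3): between two vowels → [pʰ].
Occurrence 2 (position 5): no conditioning environment matches → elsewhere allophone [p].
Occurrence 3 (position 6): no conditioning environment matches → elsewhere allophone [p].
Occurrence 4 (position 8): no conditioning environment matches → elsewhere allophone [p].
Occurrence 5 (position 9): no conditioning environment matches → elsewhere allophone [p].
Occurrence 6 (position 11): between two vowels → [pʰ].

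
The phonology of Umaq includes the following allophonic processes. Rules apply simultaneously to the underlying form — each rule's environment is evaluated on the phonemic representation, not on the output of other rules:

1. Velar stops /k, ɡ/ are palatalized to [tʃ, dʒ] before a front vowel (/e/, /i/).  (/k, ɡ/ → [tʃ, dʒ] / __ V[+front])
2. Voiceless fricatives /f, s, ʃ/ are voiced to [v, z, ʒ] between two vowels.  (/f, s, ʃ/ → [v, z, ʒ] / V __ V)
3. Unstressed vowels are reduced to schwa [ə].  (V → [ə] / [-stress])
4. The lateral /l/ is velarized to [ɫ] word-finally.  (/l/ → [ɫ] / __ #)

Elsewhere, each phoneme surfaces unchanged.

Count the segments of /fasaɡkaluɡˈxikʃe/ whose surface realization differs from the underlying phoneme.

Segments that undergo a rule: /a/ → [ə] (rule 3); /s/ → [z] (rule 2); /a/ → [ə] (rule 3); /a/ → [ə] (rule 3); /u/ → [ə] (rule 3); /e/ → [ə] (rule 3).
All other segments surface unchanged.

6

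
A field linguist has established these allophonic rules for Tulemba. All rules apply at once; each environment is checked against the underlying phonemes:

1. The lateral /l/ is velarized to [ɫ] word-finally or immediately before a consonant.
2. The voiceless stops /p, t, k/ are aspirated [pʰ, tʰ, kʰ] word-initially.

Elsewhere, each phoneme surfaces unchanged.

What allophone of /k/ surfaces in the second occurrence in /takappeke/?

/k/ (between /e/ and /e/) fails the environment for rule 2, so it stays [k].

[k]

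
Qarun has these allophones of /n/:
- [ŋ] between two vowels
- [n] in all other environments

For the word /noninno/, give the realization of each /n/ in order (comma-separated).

[n], [ŋ], [n], [n]

Occurrence 1 (position 1): no conditioning environment matches → elsewhere allophone [n].
Occurrence 2 (position 3): between two vowels → [ŋ].
Occurrence 3 (position 5): no conditioning environment matches → elsewhere allophone [n].
Occurrence 4 (position 6): no conditioning environment matches → elsewhere allophone [n].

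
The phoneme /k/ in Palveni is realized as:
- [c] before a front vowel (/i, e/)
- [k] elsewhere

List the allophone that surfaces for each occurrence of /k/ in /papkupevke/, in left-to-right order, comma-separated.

Occurrence 1 (position 4): no conditioning environment matches → elsewhere allophone [k].
Occurrence 2 (position 9): before a front vowel → [c].

[k], [c]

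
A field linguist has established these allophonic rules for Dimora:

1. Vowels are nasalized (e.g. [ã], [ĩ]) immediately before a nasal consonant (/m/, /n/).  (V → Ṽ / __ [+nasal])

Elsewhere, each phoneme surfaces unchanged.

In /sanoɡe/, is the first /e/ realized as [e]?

Yes

/e/ (word-final) fails the environment for rule 1, so it stays [e].
The actual realization is [e], which matches [e].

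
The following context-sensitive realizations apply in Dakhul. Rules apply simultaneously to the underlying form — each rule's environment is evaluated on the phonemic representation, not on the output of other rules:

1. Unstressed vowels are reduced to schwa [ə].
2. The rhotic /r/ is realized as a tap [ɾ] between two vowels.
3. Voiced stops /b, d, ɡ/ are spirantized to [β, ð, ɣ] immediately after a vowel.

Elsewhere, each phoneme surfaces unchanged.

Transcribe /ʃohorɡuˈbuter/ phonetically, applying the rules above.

/ʃ/ (word-initial): no rule targets it → [ʃ].
/o/ — between /ʃ/ and /h/, in an unstressed syllable — surfaces as [ə] (rule 1).
/h/ (between /o/ and /o/) is unaffected → [h].
/o/ meets the environment for rule 1 (in an unstressed syllable) → [ə].
/r/ — between /o/ and /ɡ/; rule 2 does not apply here → [r].
/ɡ/ — between /r/ and /u/; rule 3 does not apply here → [ɡ].
/u/ — between /ɡ/ and /b/, in an unstressed syllable — surfaces as [ə] (rule 1).
/b/ (between /u/ and /u/) occurs immediately after a vowel → [β] by rule 3.
/u/ — between /b/ and /t/; rule 1 does not apply here → [u].
/t/ (between /u/ and /e/) is unaffected → [t].
/e/ meets the environment for rule 1 (in an unstressed syllable) → [ə].
/r/ — word-final; rule 2 does not apply here → [r].

[ʃəhərɡəˈβutər]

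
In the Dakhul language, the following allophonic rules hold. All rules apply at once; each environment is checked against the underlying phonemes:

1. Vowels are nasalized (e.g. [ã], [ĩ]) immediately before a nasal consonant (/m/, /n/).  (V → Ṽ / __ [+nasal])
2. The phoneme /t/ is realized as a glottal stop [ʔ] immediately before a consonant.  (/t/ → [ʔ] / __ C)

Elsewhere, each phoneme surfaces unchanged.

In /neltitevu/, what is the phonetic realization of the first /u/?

[u]

/u/ (word-final) is in the target of rule 1 but the environment (before a nasal consonant) is not met → [u].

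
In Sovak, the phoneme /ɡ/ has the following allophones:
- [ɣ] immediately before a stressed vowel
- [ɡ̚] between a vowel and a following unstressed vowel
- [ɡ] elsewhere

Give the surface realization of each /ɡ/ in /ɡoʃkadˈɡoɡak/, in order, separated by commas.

[ɡ], [ɣ], [ɡ̚]

Occurrence 1 (position 1): no conditioning environment matches → elsewhere allophone [ɡ].
Occurrence 2 (position 7): immediately before a stressed vowel → [ɣ].
Occurrence 3 (position 9): between a vowel and a following unstressed vowel → [ɡ̚].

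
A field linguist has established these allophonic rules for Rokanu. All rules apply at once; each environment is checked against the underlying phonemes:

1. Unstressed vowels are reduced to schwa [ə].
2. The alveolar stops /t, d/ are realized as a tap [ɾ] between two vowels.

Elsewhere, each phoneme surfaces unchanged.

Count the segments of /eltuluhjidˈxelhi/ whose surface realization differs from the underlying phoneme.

Segments that undergo a rule: /e/ → [ə] (rule 1); /u/ → [ə] (rule 1); /u/ → [ə] (rule 1); /i/ → [ə] (rule 1); /i/ → [ə] (rule 1).
All other segments surface unchanged.

5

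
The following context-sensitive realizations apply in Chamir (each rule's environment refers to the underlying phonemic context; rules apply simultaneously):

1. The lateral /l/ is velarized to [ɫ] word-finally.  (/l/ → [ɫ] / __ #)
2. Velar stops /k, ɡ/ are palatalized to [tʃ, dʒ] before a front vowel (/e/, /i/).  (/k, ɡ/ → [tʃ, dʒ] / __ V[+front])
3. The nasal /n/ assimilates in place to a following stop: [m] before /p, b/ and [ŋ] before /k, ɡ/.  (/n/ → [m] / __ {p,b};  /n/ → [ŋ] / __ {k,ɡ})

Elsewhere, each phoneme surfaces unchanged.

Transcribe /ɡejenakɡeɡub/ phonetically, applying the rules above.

Rule 2 applies to /ɡ/ (word-initial: before a front vowel) → [dʒ].
/n/ — between /e/ and /a/; rule 3 does not apply here → [n].
/k/ (between /a/ and /ɡ/): rule 2 targets it, but not before a front vowel → unchanged [k].
/ɡ/ meets the environment for rule 2 (before a front vowel) → [dʒ].
/ɡ/ (between /e/ and /u/) is in the target of rule 2 but the environment (before a front vowel) is not met → [ɡ].

[dʒejenakdʒeɡub]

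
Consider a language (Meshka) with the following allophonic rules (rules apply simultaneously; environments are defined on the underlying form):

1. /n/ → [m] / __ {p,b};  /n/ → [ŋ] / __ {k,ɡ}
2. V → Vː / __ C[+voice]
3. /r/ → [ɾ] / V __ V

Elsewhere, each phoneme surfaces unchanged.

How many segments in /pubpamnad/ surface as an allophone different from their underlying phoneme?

3

Segments that undergo a rule: /u/ → [uː] (rule 2); /a/ → [aː] (rule 2); /a/ → [aː] (rule 2).
All other segments surface unchanged.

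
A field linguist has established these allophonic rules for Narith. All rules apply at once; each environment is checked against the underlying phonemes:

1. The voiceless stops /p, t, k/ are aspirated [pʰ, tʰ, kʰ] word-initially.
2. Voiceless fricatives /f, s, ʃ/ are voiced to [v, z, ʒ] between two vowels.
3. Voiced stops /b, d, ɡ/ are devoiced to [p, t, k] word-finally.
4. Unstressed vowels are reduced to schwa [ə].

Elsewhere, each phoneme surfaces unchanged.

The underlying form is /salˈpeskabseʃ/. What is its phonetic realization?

[səlˈpeskəbsəʃ]

/s/ (word-initial): rule 2 targets it, but not between two vowels → unchanged [s].
/a/ meets the environment for rule 4 (in an unstressed syllable) → [ə].
/l/ (between /a/ and /p/): no rule targets it → [l].
/p/ — between /l/ and /e/; rule 1 does not apply here → [p].
/e/ (between /p/ and /s/) is in the target of rule 4 but the environment (in an unstressed syllable) is not met → [e].
/s/ — between /e/ and /k/; rule 2 does not apply here → [s].
/k/ (between /s/ and /a/) fails the environment for rule 1, so it stays [k].
/a/ (between /k/ and /b/) occurs in an unstressed syllable → [ə] by rule 4.
/b/ — between /a/ and /s/; rule 3 does not apply here → [b].
/s/ — between /b/ and /e/; rule 2 does not apply here → [s].
/e/ meets the environment for rule 4 (in an unstressed syllable) → [ə].
/ʃ/ — word-final; rule 2 does not apply here → [ʃ].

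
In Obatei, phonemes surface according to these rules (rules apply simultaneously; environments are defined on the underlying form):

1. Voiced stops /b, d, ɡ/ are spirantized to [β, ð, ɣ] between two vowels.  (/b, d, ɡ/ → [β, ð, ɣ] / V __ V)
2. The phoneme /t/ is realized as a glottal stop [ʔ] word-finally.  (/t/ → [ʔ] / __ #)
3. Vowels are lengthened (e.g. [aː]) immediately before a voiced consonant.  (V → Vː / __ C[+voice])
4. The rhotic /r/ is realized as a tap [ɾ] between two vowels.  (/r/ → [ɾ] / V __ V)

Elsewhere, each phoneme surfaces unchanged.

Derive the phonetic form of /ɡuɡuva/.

[ɡuːɣuːva]

/ɡ/ (word-initial) fails the environment for rule 1, so it stays [ɡ].
Rule 3 applies to /u/ (between /ɡ/ and /ɡ/: before a voiced consonant) → [uː].
/ɡ/ — between /u/ and /u/, between two vowels — surfaces as [ɣ] (rule 1).
/u/ — between /ɡ/ and /v/, before a voiced consonant — surfaces as [uː] (rule 3).
/v/ stays [v].
/a/ — word-final; rule 3 does not apply here → [a].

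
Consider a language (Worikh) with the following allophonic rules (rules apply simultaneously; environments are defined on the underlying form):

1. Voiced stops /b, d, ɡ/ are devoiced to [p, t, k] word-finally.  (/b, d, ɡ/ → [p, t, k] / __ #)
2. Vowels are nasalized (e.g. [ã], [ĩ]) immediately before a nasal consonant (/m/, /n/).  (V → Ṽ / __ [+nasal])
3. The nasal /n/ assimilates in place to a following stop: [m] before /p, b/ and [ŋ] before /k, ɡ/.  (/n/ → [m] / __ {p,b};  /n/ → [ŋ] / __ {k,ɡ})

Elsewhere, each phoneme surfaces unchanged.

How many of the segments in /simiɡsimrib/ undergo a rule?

3

Segments that undergo a rule: /i/ → [ĩ] (rule 2); /i/ → [ĩ] (rule 2); /b/ → [p] (rule 1).
All other segments surface unchanged.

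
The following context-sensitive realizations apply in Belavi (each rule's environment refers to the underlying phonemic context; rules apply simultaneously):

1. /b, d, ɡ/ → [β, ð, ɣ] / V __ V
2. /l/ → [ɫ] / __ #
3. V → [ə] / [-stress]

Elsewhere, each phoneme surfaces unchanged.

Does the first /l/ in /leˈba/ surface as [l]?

Yes

/l/ — word-initial; rule 2 does not apply here → [l].
The actual realization is [l], which matches [l].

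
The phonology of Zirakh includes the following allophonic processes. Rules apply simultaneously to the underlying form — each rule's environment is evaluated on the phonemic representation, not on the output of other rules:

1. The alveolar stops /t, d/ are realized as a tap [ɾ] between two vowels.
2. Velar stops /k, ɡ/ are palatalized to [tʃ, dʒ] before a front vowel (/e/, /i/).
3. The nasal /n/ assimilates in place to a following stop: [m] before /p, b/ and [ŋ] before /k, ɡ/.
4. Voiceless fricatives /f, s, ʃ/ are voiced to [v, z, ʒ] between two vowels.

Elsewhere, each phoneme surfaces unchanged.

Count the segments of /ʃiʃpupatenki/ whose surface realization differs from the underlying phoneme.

Segments that undergo a rule: /t/ → [ɾ] (rule 1); /n/ → [ŋ] (rule 3); /k/ → [tʃ] (rule 2).
All other segments surface unchanged.

3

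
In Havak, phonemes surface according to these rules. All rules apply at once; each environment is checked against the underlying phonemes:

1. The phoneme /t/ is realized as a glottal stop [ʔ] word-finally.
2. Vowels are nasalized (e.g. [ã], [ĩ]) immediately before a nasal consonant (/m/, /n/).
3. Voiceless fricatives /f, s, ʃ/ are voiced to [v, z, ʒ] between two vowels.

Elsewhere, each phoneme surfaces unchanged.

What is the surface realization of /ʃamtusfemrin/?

/ʃ/ (word-initial): rule 3 targets it, but not between two vowels → unchanged [ʃ].
/a/ (between /ʃ/ and /m/): before a nasal consonant, so rule 2 applies → [ã].
/t/ (between /m/ and /u/): rule 1 targets it, but not word-finally → unchanged [t].
/u/ (between /t/ and /s/) fails the environment for rule 2, so it stays [u].
/s/ (between /u/ and /f/): rule 3 targets it, but not between two vowels → unchanged [s].
/f/ (between /s/ and /e/) is in the target of rule 3 but the environment (between two vowels) is not met → [f].
/e/ (between /f/ and /m/): before a nasal consonant, so rule 2 applies → [ẽ].
/i/ — between /r/ and /n/, before a nasal consonant — surfaces as [ĩ] (rule 2).

[ʃãmtusfẽmrĩn]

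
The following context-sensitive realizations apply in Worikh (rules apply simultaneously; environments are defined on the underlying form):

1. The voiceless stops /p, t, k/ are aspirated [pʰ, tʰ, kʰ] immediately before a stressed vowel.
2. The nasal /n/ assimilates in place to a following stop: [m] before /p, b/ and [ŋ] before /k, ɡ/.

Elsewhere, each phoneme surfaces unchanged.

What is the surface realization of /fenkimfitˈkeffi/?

[feŋkimfitˈkʰeffi]

Rule 2 applies to /n/ (between /e/ and /k/: before a labial or velar stop) → [ŋ].
/k/ (between /n/ and /i/): rule 1 targets it, but not immediately before a stressed vowel → unchanged [k].
/t/ — between /i/ and /k/; rule 1 does not apply here → [t].
Rule 1 applies to /k/ (between /t/ and /e/: immediately before a stressed vowel) → [kʰ].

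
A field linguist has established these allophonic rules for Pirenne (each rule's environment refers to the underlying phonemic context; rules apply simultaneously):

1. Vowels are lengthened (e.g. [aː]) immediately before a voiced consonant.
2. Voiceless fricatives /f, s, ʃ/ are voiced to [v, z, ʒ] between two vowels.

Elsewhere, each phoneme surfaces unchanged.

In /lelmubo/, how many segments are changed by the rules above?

Segments that undergo a rule: /e/ → [eː] (rule 1); /u/ → [uː] (rule 1).
All other segments surface unchanged.

2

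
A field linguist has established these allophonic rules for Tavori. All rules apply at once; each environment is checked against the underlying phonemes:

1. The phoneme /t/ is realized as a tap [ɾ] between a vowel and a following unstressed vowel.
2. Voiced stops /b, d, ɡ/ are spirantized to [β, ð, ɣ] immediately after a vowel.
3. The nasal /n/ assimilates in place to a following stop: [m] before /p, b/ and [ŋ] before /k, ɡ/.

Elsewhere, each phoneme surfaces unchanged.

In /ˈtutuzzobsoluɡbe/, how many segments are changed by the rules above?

3

Segments that undergo a rule: /t/ → [ɾ] (rule 1); /b/ → [β] (rule 2); /ɡ/ → [ɣ] (rule 2).
All other segments surface unchanged.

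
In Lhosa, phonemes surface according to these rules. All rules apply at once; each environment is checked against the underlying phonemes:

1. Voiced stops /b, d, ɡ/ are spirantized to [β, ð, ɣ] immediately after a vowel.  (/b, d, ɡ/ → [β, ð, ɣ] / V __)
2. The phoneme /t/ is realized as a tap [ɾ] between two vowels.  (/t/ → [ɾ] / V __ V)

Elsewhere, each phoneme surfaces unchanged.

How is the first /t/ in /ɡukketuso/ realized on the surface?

[ɾ]

/t/ (between /e/ and /u/): between two vowels, so rule 2 applies → [ɾ].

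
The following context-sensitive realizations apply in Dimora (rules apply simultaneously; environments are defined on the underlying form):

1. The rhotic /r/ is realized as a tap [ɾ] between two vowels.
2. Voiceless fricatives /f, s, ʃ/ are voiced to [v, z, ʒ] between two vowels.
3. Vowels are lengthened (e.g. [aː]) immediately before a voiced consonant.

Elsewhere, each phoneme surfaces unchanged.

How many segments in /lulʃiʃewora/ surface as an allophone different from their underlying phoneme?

5

Segments that undergo a rule: /u/ → [uː] (rule 3); /ʃ/ → [ʒ] (rule 2); /e/ → [eː] (rule 3); /o/ → [oː] (rule 3); /r/ → [ɾ] (rule 1).
All other segments surface unchanged.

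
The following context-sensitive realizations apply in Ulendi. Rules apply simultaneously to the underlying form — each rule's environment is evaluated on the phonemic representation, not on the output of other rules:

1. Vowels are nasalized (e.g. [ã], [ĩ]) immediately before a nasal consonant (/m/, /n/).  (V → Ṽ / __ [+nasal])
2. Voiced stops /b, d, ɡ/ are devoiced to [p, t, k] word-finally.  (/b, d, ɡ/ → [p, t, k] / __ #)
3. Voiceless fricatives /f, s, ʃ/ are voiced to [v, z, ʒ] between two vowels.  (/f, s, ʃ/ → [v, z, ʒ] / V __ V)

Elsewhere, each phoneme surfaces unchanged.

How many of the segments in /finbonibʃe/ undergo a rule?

2

Segments that undergo a rule: /i/ → [ĩ] (rule 1); /o/ → [õ] (rule 1).
All other segments surface unchanged.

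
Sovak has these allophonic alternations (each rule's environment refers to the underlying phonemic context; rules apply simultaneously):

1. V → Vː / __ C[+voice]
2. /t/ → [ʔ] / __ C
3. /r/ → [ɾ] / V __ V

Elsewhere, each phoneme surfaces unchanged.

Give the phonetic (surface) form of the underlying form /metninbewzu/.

/m/ stays [m].
/e/ — between /m/ and /t/; rule 1 does not apply here → [e].
/t/ (between /e/ and /n/) occurs immediately before a consonant → [ʔ] by rule 2.
/n/ (between /t/ and /i/): no rule targets it → [n].
Rule 1 applies to /i/ (between /n/ and /n/: before a voiced consonant) → [iː].
/n/ (between /i/ and /b/) is unaffected → [n].
/b/ (between /n/ and /e/) is unaffected → [b].
/e/ meets the environment for rule 1 (before a voiced consonant) → [eː].
/w/ (between /e/ and /z/) is unaffected → [w].
/z/ (between /w/ and /u/) is unaffected → [z].
/u/ (word-final): rule 1 targets it, but not before a voiced consonant → unchanged [u].

[meʔniːnbeːwzu]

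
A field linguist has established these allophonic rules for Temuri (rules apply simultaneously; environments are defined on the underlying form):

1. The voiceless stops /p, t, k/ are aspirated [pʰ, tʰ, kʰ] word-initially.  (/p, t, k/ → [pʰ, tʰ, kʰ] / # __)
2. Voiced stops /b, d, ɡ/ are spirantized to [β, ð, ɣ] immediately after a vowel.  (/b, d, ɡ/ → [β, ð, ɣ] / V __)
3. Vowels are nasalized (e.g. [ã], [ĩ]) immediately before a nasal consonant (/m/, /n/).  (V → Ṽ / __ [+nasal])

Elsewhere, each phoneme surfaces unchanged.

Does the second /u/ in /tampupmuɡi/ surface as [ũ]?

/u/ — between /m/ and /ɡ/; rule 3 does not apply here → [u].
The actual realization is [u], not [ũ].

No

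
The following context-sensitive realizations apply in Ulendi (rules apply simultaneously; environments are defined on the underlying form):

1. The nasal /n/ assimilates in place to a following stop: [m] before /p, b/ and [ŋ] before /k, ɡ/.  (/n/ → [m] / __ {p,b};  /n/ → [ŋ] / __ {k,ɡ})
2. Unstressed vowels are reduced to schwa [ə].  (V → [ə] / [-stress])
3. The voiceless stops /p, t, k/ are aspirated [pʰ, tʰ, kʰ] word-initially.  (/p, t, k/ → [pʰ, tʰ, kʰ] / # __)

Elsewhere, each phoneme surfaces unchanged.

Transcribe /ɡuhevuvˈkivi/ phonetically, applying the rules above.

/ɡ/ — not in any rule's target class → [ɡ].
/u/ (between /ɡ/ and /h/) occurs in an unstressed syllable → [ə] by rule 2.
/h/ stays [h].
/e/ — between /h/ and /v/, in an unstressed syllable — surfaces as [ə] (rule 2).
/v/ (between /e/ and /u/) is unaffected → [v].
Rule 2 applies to /u/ (between /v/ and /v/: in an unstressed syllable) → [ə].
/v/ (between /u/ and /k/): no rule targets it → [v].
/k/ (between /v/ and /i/): rule 3 targets it, but not word-initially → unchanged [k].
/i/ (between /k/ and /v/) is in the target of rule 2 but the environment (in an unstressed syllable) is not met → [i].
/v/ (between /i/ and /i/): no rule targets it → [v].
/i/ — word-final, in an unstressed syllable — surfaces as [ə] (rule 2).

[ɡəhəvəvˈkivə]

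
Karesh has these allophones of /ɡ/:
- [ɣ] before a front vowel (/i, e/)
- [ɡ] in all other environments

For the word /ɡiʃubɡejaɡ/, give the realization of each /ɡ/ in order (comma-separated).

[ɣ], [ɣ], [ɡ]

Occurrence 1 (position 1): before a front vowel (/i, e/) → [ɣ].
Occurrence 2 (position 6): before a front vowel (/i, e/) → [ɣ].
Occurrence 3 (position 10): no conditioning environment matches → elsewhere allophone [ɡ].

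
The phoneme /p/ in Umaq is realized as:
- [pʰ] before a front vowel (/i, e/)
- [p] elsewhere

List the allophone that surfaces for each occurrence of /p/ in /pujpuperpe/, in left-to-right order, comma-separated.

[p], [p], [pʰ], [pʰ]

Occurrence 1 (position 1): no conditioning environment matches → elsewhere allophone [p].
Occurrence 2 (position 4): no conditioning environment matches → elsewhere allophone [p].
Occurrence 3 (position 6): before a front vowel (/i, e/) → [pʰ].
Occurrence 4 (position 9): before a front vowel (/i, e/) → [pʰ].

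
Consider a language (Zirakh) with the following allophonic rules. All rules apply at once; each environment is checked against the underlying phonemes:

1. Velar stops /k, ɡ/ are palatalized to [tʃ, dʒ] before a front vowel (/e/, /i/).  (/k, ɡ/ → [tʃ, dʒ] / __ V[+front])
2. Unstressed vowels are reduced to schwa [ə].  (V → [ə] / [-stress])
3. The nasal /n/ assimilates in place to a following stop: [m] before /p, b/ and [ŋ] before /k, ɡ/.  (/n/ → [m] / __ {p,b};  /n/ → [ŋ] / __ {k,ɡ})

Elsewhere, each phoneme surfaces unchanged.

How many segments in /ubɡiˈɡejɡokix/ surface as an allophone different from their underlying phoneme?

Segments that undergo a rule: /u/ → [ə] (rule 2); /ɡ/ → [dʒ] (rule 1); /i/ → [ə] (rule 2); /ɡ/ → [dʒ] (rule 1); /o/ → [ə] (rule 2); /k/ → [tʃ] (rule 1); /i/ → [ə] (rule 2).
All other segments surface unchanged.

7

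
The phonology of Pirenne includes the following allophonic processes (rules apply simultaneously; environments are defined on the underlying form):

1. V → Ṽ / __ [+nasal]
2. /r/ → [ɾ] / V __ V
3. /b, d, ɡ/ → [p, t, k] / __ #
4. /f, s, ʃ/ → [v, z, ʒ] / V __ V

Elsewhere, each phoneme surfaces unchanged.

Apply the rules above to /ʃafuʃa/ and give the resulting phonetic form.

/ʃ/ (word-initial): rule 4 targets it, but not between two vowels → unchanged [ʃ].
/a/ (between /ʃ/ and /f/) is in the target of rule 1 but the environment (before a nasal consonant) is not met → [a].
/f/ meets the environment for rule 4 (between two vowels) → [v].
/u/ (between /f/ and /ʃ/) is in the target of rule 1 but the environment (before a nasal consonant) is not met → [u].
Rule 4 applies to /ʃ/ (between /u/ and /a/: between two vowels) → [ʒ].
/a/ (word-final): rule 1 targets it, but not before a nasal consonant → unchanged [a].

[ʃavuʒa]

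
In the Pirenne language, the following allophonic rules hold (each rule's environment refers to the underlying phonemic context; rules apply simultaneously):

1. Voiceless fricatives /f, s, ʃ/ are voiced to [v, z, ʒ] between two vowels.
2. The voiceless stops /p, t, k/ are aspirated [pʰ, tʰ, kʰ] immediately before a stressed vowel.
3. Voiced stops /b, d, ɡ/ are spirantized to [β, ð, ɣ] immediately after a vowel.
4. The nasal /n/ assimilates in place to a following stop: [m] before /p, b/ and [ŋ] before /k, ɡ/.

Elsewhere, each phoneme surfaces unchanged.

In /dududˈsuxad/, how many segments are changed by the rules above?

3

Segments that undergo a rule: /d/ → [ð] (rule 3); /d/ → [ð] (rule 3); /d/ → [ð] (rule 3).
All other segments surface unchanged.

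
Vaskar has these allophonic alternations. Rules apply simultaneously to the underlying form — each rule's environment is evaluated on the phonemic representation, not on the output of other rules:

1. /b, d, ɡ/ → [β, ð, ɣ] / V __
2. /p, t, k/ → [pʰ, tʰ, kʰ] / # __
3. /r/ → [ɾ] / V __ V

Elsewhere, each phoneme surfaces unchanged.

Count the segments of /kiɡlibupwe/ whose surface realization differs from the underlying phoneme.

3

Segments that undergo a rule: /k/ → [kʰ] (rule 2); /ɡ/ → [ɣ] (rule 1); /b/ → [β] (rule 1).
All other segments surface unchanged.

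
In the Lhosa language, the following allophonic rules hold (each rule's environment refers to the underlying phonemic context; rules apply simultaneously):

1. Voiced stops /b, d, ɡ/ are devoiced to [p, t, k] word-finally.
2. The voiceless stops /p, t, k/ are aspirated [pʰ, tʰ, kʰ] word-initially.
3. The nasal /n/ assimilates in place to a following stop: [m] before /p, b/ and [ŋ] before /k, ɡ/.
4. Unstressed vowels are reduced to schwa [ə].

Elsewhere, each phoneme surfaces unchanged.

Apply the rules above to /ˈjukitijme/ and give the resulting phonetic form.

/j/ stays [j].
/u/ (between /j/ and /k/) fails the environment for rule 4, so it stays [u].
/k/ — between /u/ and /i/; rule 2 does not apply here → [k].
/i/ (between /k/ and /t/) occurs in an unstressed syllable → [ə] by rule 4.
/t/ — between /i/ and /i/; rule 2 does not apply here → [t].
/i/ (between /t/ and /j/) occurs in an unstressed syllable → [ə] by rule 4.
/j/ (between /i/ and /m/) is unaffected → [j].
/m/ — not in any rule's target class → [m].
/e/ (word-final) occurs in an unstressed syllable → [ə] by rule 4.

[ˈjukətəjmə]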